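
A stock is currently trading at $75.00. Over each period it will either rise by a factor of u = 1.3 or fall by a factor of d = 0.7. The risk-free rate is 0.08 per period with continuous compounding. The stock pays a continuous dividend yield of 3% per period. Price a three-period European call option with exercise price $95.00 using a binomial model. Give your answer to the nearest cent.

$11.01

Per-period risk-free factor R = e^0.08 = 1.0833; dividend-adjusted growth = e^(0.08−0.03) = 1.0513.
Risk-neutral probability p = (1.0513 − 0.7)/(1.3 − 0.7) = 0.3513/0.6000 = 0.5855
Terminal stock prices: S_uuu = 164.8, S_uud = 88.73, S_udd = 47.77, S_ddd = 25.72
Terminal payoffs (S − K): max(69.78, 0) = 69.78, max(-6.275, 0) = 0, max(-47.23, 0) = 0, max(-69.28, 0) = 0
Node uu (S = 126.8): V_uu = e^(−0.08)·[0.5855·69.7750 + 0.4145·0.0000] = 37.7092
Node ud (S = 68.25): V_ud = e^(−0.08)·[0.5855·0.0000 + 0.4145·0.0000] = 0.0000
Node dd (S = 36.75): V_dd = e^(−0.08)·[0.5855·0.0000 + 0.4145·0.0000] = 0.0000
Node u (S = 97.5): V_u = e^(−0.08)·[0.5855·37.7092 + 0.4145·0.0000] = 20.3796
Node d (S = 52.5): V_d = e^(−0.08)·[0.5855·0.0000 + 0.4145·0.0000] = 0.0000
Node 0 (S = 75): V_0 = e^(−0.08)·[0.5855·20.3796 + 0.4145·0.0000] = 11.0139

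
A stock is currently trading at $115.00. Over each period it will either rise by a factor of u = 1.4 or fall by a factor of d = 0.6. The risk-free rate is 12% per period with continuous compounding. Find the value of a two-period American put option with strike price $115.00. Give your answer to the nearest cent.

$17.15

Risk-neutral probability p = (e^0.12 − 0.6)/(1.4 − 0.6) = 0.5275/0.8000 = 0.6594
Terminal stock prices: S_uu = 225.4, S_ud = 96.6, S_dd = 41.4
Terminal payoffs (K − S): max(-110.4, 0) = 0, max(18.4, 0) = 18.4, max(73.6, 0) = 73.6
Node u (S = 161): continuation = e^(−0.12)·[0.6594·0.0000 + 0.3406·18.4000] = 5.5588; exercise value = 0.0000 ≤ continuation, so V_u = 5.5588
Node d (S = 69): continuation = e^(−0.12)·[0.6594·18.4000 + 0.3406·73.6000] = 32.9959; exercise value = 46.0000 > continuation, so V_d = 46.0000 (exercise)
Node 0 (S = 115): continuation = e^(−0.12)·[0.6594·5.5588 + 0.3406·46.0000] = 17.1480; exercise value = 0.0000 ≤ continuation, so V_0 = 17.1480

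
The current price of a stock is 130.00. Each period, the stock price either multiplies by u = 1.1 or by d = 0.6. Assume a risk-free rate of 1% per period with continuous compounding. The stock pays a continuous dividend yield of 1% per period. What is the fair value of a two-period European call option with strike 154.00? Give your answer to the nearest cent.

2.07

Per-period risk-free factor R = e^0.01 = 1.0101; dividend-adjusted growth = e^(0.01−0.01) = 1.0000.
Risk-neutral probability p = (1.0000 − 0.6)/(1.1 − 0.6) = 0.4000/0.5000 = 0.8000
Terminal stock prices: S_uu = 157.3, S_ud = 85.8, S_dd = 46.8
Terminal payoffs (S − K): max(3.3, 0) = 3.3, max(-68.2, 0) = 0, max(-107.2, 0) = 0
Node u (S = 143): V_u = e^(−0.01)·[0.8000·3.3000 + 0.2000·0.0000] = 2.6137
Node d (S = 78): V_d = e^(−0.01)·[0.8000·0.0000 + 0.2000·0.0000] = 0.0000
Node 0 (S = 130): V_0 = e^(−0.01)·[0.8000·2.6137 + 0.2000·0.0000] = 2.0702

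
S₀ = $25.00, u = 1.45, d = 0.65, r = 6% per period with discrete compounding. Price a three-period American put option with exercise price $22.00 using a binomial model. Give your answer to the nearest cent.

Risk-neutral probability p = (1 + 0.06 − 0.65)/(1.45 − 0.65) = 0.4100/0.8000 = 0.5125
Terminal stock prices: S_uuu = 76.22, S_uud = 34.17, S_udd = 15.32, S_ddd = 6.866
Terminal payoffs (K − S): max(-54.22, 0) = 0, max(-12.17, 0) = 0, max(6.684, 0) = 6.684, max(15.13, 0) = 15.13
Node uu (S = 52.56): continuation = 1/1.06·[0.5125·0.0000 + 0.4875·0.0000] = 0.0000; exercise value = 0.0000 ≤ continuation, so V_uu = 0.0000
Node ud (S = 23.56): continuation = 1/1.06·[0.5125·0.0000 + 0.4875·6.6844] = 3.0742; exercise value = 0.0000 ≤ continuation, so V_ud = 3.0742
Node dd (S = 10.56): continuation = 1/1.06·[0.5125·6.6844 + 0.4875·15.1344] = 10.1922; exercise value = 11.4375 > continuation, so V_dd = 11.4375 (exercise)
Node u (S = 36.25): continuation = 1/1.06·[0.5125·0.0000 + 0.4875·3.0742] = 1.4138; exercise value = 0.0000 ≤ continuation, so V_u = 1.4138
Node d (S = 16.25): continuation = 1/1.06·[0.5125·3.0742 + 0.4875·11.4375] = 6.7465; exercise value = 5.7500 ≤ continuation, so V_d = 6.7465
Node 0 (S = 25): continuation = 1/1.06·[0.5125·1.4138 + 0.4875·6.7465] = 3.7863; exercise value = 0.0000 ≤ continuation, so V_0 = 3.7863

$3.79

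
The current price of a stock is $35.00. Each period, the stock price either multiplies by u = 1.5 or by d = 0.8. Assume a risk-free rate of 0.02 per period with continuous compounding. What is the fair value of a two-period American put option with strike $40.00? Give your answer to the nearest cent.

$8.06

Risk-neutral probability p = (e^0.02 − 0.8)/(1.5 − 0.8) = 0.2202/0.7000 = 0.3146
Terminal stock prices: S_uu = 78.75, S_ud = 42, S_dd = 22.4
Terminal payoffs (K − S): max(-38.75, 0) = 0, max(-2, 0) = 0, max(17.6, 0) = 17.6
Node u (S = 52.5): continuation = e^(−0.02)·[0.3146·0.0000 + 0.6854·0.0000] = 0.0000; exercise value = 0.0000 ≤ continuation, so V_u = 0.0000
Node d (S = 28): continuation = e^(−0.02)·[0.3146·0.0000 + 0.6854·17.6000] = 11.8246; exercise value = 12.0000 > continuation, so V_d = 12.0000 (exercise)
Node 0 (S = 35): continuation = e^(−0.02)·[0.3146·0.0000 + 0.6854·12.0000] = 8.0623; exercise value = 5.0000 ≤ continuation, so V_0 = 8.0623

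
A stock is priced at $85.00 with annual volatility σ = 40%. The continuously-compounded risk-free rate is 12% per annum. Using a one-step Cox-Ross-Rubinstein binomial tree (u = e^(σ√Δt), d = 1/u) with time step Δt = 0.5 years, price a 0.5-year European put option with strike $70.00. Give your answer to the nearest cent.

CRR parameters: u = e^(σ√Δt) = e^(0.4·√0.5) = 1.3269, d = 1/u = 0.7536
Per-period rate: rΔt = 0.12·0.5 = 0.06, so R = e^0.06 = 1.0618
Risk-neutral probability p = (e^0.06 − 0.7536)/(1.3269 − 0.7536) = 0.3082/0.5733 = 0.5376
Terminal stock prices: S_u = 112.8, S_d = 64.06
Terminal payoffs (K − S): max(-42.79, 0) = 0, max(5.941, 0) = 5.941
Node 0 (S = 85): V_0 = e^(−0.06)·[0.5376·0.0000 + 0.4624·5.9407] = 2.5869

$2.59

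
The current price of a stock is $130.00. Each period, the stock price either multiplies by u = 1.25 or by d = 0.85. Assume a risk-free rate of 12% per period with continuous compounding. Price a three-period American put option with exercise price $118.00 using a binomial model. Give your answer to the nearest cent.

$2.06

Risk-neutral probability p = (e^0.12 − 0.85)/(1.25 − 0.85) = 0.2775/0.4000 = 0.6937
Terminal stock prices: S_uuu = 253.9, S_uud = 172.7, S_udd = 117.4, S_ddd = 79.84
Terminal payoffs (K − S): max(-135.9, 0) = 0, max(-54.66, 0) = 0, max(0.5938, 0) = 0.5938, max(38.16, 0) = 38.16
Node uu (S = 203.1): continuation = e^(−0.12)·[0.6937·0.0000 + 0.3063·0.0000] = 0.0000; exercise value = 0.0000 ≤ continuation, so V_uu = 0.0000
Node ud (S = 138.1): continuation = e^(−0.12)·[0.6937·0.0000 + 0.3063·0.5938] = 0.1613; exercise value = 0.0000 ≤ continuation, so V_ud = 0.1613
Node dd (S = 93.92): continuation = e^(−0.12)·[0.6937·0.5938 + 0.3063·38.1638] = 10.7316; exercise value = 24.0750 > continuation, so V_dd = 24.0750 (exercise)
Node u (S = 162.5): continuation = e^(−0.12)·[0.6937·0.0000 + 0.3063·0.1613] = 0.0438; exercise value = 0.0000 ≤ continuation, so V_u = 0.0438
Node d (S = 110.5): continuation = e^(−0.12)·[0.6937·0.1613 + 0.3063·24.0750] = 6.6386; exercise value = 7.5000 > continuation, so V_d = 7.5000 (exercise)
Node 0 (S = 130): continuation = e^(−0.12)·[0.6937·0.0438 + 0.3063·7.5000] = 2.0642; exercise value = 0.0000 ≤ continuation, so V_0 = 2.0642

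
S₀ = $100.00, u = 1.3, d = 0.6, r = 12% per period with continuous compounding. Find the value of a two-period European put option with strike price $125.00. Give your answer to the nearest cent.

Risk-neutral probability p = (e^0.12 − 0.6)/(1.3 − 0.6) = 0.5275/0.7000 = 0.7536
Terminal stock prices: S_uu = 169, S_ud = 78, S_dd = 36
Terminal payoffs (K − S): max(-44, 0) = 0, max(47, 0) = 47, max(89, 0) = 89
Node u (S = 130): V_u = e^(−0.12)·[0.7536·0.0000 + 0.2464·47.0000] = 10.2726
Node d (S = 60): V_d = e^(−0.12)·[0.7536·47.0000 + 0.2464·89.0000] = 50.8651
Node 0 (S = 100): V_0 = e^(−0.12)·[0.7536·10.2726 + 0.2464·50.8651] = 17.9831

$17.98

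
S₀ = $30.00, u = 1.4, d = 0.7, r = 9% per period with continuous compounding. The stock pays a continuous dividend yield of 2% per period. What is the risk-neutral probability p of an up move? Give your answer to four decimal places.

Per-period risk-free factor R = e^0.09 = 1.0942; dividend-adjusted growth = e^(0.09−0.02) = 1.0725.
Risk-neutral probability p = (1.0725 − 0.7)/(1.4 − 0.7) = 0.3725/0.7000 = 0.5322

p = 0.5322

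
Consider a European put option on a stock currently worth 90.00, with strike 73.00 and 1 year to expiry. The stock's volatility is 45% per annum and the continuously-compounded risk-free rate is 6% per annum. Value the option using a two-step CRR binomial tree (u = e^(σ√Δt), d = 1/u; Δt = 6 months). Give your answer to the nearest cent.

CRR parameters: u = e^(σ√Δt) = e^(0.45·√0.5) = 1.3746, d = 1/u = 0.7275
Per-period rate: rΔt = 0.06·0.5 = 0.03, so R = e^0.03 = 1.0305
Risk-neutral probability p = (e^0.03 − 0.7275)/(1.3746 − 0.7275) = 0.3030/0.6472 = 0.4682
Terminal stock prices: S_uu = 170.1, S_ud = 90, S_dd = 47.63
Terminal payoffs (K − S): max(-97.07, 0) = 0, max(-17, 0) = 0, max(25.37, 0) = 25.37
Node u (S = 123.7): V_u = e^(−0.03)·[0.4682·0.0000 + 0.5318·0.0000] = 0.0000
Node d (S = 65.47): V_d = e^(−0.03)·[0.4682·0.0000 + 0.5318·25.3723] = 13.0949
Node 0 (S = 90): V_0 = e^(−0.03)·[0.4682·0.0000 + 0.5318·13.0949] = 6.7584

6.76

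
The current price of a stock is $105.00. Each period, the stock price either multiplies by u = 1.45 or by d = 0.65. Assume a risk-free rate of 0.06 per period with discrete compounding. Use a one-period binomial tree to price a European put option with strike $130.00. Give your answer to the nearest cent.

$28.40

Risk-neutral probability p = (1 + 0.06 − 0.65)/(1.45 − 0.65) = 0.4100/0.8000 = 0.5125
Terminal stock prices: S_u = 152.2, S_d = 68.25
Terminal payoffs (K − S): max(-22.25, 0) = 0, max(61.75, 0) = 61.75
Node 0 (S = 105): V_0 = 1/1.06·[0.5125·0.0000 + 0.4875·61.7500] = 28.3992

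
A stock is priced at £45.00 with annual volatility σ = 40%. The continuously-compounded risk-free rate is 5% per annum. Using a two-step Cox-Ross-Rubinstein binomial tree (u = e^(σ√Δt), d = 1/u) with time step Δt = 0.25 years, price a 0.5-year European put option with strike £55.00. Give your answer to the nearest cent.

CRR parameters: u = e^(σ√Δt) = e^(0.4·√0.25) = 1.2214, d = 1/u = 0.8187
Per-period rate: rΔt = 0.05·0.25 = 0.0125, so R = e^0.0125 = 1.0126
Risk-neutral probability p = (e^0.0125 − 0.8187)/(1.2214 − 0.8187) = 0.1938/0.4027 = 0.4814
Terminal stock prices: S_uu = 67.13, S_ud = 45, S_dd = 30.16
Terminal payoffs (K − S): max(-12.13, 0) = 0, max(10, 0) = 10, max(24.84, 0) = 24.84
Node u (S = 54.96): V_u = e^(−0.0125)·[0.4814·0.0000 + 0.5186·10.0000] = 5.1215
Node d (S = 36.84): V_d = e^(−0.0125)·[0.4814·10.0000 + 0.5186·24.8356] = 17.4739
Node 0 (S = 45): V_0 = e^(−0.0125)·[0.4814·5.1215 + 0.5186·17.4739] = 11.3842

£11.38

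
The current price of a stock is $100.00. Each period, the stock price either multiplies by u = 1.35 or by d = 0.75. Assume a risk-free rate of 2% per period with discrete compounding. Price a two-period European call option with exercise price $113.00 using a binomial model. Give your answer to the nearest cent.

$13.48

Risk-neutral probability p = (1 + 0.02 − 0.75)/(1.35 − 0.75) = 0.2700/0.6000 = 0.4500
Terminal stock prices: S_uu = 182.3, S_ud = 101.2, S_dd = 56.25
Terminal payoffs (S − K): max(69.25, 0) = 69.25, max(-11.75, 0) = 0, max(-56.75, 0) = 0
Node u (S = 135): V_u = 1/1.02·[0.4500·69.2500 + 0.5500·0.0000] = 30.5515
Node d (S = 75): V_d = 1/1.02·[0.4500·0.0000 + 0.5500·0.0000] = 0.0000
Node 0 (S = 100): V_0 = 1/1.02·[0.4500·30.5515 + 0.5500·0.0000] = 13.4786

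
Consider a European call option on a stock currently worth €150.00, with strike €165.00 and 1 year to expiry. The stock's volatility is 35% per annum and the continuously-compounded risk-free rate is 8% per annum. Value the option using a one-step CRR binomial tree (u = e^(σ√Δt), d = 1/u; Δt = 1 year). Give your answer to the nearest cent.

CRR parameters: u = e^(σ√Δt) = e^(0.35·√1) = 1.4191, d = 1/u = 0.7047
Per-period rate: rΔt = 0.08·1 = 0.08, so R = e^0.08 = 1.0833
Risk-neutral probability p = (e^0.08 − 0.7047)/(1.4191 − 0.7047) = 0.3786/0.7144 = 0.5300
Terminal stock prices: S_u = 212.9, S_d = 105.7
Terminal payoffs (S − K): max(47.86, 0) = 47.86, max(-59.3, 0) = 0
Node 0 (S = 150): V_0 = e^(−0.08)·[0.5300·47.8601 + 0.4700·0.0000] = 23.4143

€23.41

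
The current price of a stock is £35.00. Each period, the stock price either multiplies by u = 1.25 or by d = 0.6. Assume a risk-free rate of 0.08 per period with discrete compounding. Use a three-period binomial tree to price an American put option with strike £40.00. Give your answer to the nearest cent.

Risk-neutral probability p = (1 + 0.08 − 0.6)/(1.25 − 0.6) = 0.4800/0.6500 = 0.7385
Terminal stock prices: S_uuu = 68.36, S_uud = 32.81, S_udd = 15.75, S_ddd = 7.56
Terminal payoffs (K − S): max(-28.36, 0) = 0, max(7.188, 0) = 7.188, max(24.25, 0) = 24.25, max(32.44, 0) = 32.44
Node uu (S = 54.69): continuation = 1/1.08·[0.7385·0.0000 + 0.2615·7.1875] = 1.7406; exercise value = 0.0000 ≤ continuation, so V_uu = 1.7406
Node ud (S = 26.25): continuation = 1/1.08·[0.7385·7.1875 + 0.2615·24.2500] = 10.7870; exercise value = 13.7500 > continuation, so V_ud = 13.7500 (exercise)
Node dd (S = 12.6): continuation = 1/1.08·[0.7385·24.2500 + 0.2615·32.4400] = 24.4370; exercise value = 27.4000 > continuation, so V_dd = 27.4000 (exercise)
Node u (S = 43.75): continuation = 1/1.08·[0.7385·1.7406 + 0.2615·13.7500] = 4.5199; exercise value = 0.0000 ≤ continuation, so V_u = 4.5199
Node d (S = 21): continuation = 1/1.08·[0.7385·13.7500 + 0.2615·27.4000] = 16.0370; exercise value = 19.0000 > continuation, so V_d = 19.0000 (exercise)
Node 0 (S = 35): continuation = 1/1.08·[0.7385·4.5199 + 0.2615·19.0000] = 7.6917; exercise value = 5.0000 ≤ continuation, so V_0 = 7.6917

£7.69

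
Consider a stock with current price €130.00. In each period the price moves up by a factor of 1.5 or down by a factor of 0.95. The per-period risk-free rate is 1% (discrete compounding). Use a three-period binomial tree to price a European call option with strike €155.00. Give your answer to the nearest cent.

€9.44

Risk-neutral probability p = (1 + 0.01 − 0.95)/(1.5 − 0.95) = 0.0600/0.5500 = 0.1091
Terminal stock prices: S_uuu = 438.8, S_uud = 277.9, S_udd = 176, S_ddd = 111.5
Terminal payoffs (S − K): max(283.8, 0) = 283.8, max(122.9, 0) = 122.9, max(20.99, 0) = 20.99, max(-43.54, 0) = 0
Node uu (S = 292.5): V_uu = 1/1.01·[0.1091·283.7500 + 0.8909·122.8750] = 139.0347
Node ud (S = 185.2): V_ud = 1/1.01·[0.1091·122.8750 + 0.8909·20.9875] = 31.7847
Node dd (S = 117.3): V_dd = 1/1.01·[0.1091·20.9875 + 0.8909·0.0000] = 2.2669
Node u (S = 195): V_u = 1/1.01·[0.1091·139.0347 + 0.8909·31.7847] = 43.0541
Node d (S = 123.5): V_d = 1/1.01·[0.1091·31.7847 + 0.8909·2.2669] = 5.4327
Node 0 (S = 130): V_0 = 1/1.01·[0.1091·43.0541 + 0.8909·5.4327] = 9.4424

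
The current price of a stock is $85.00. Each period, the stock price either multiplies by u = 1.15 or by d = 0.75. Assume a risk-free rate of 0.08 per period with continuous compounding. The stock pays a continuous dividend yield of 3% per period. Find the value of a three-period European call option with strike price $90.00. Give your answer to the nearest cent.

$13.20

Per-period risk-free factor R = e^0.08 = 1.0833; dividend-adjusted growth = e^(0.08−0.03) = 1.0513.
Risk-neutral probability p = (1.0513 − 0.75)/(1.15 − 0.75) = 0.3013/0.4000 = 0.7532
Terminal stock prices: S_uuu = 129.3, S_uud = 84.31, S_udd = 54.98, S_ddd = 35.86
Terminal payoffs (S − K): max(39.27, 0) = 39.27, max(-5.691, 0) = 0, max(-35.02, 0) = 0, max(-54.14, 0) = 0
Node uu (S = 112.4): V_uu = e^(−0.08)·[0.7532·39.2744 + 0.2468·0.0000] = 27.3063
Node ud (S = 73.31): V_ud = e^(−0.08)·[0.7532·0.0000 + 0.2468·0.0000] = 0.0000
Node dd (S = 47.81): V_dd = e^(−0.08)·[0.7532·0.0000 + 0.2468·0.0000] = 0.0000
Node u (S = 97.75): V_u = e^(−0.08)·[0.7532·27.3063 + 0.2468·0.0000] = 18.9853
Node d (S = 63.75): V_d = e^(−0.08)·[0.7532·0.0000 + 0.2468·0.0000] = 0.0000
Node 0 (S = 85): V_0 = e^(−0.08)·[0.7532·18.9853 + 0.2468·0.0000] = 13.1999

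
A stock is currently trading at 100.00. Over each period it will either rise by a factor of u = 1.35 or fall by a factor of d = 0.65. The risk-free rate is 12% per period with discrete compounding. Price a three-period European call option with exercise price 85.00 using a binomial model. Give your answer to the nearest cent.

45.28

Risk-neutral probability p = (1 + 0.12 − 0.65)/(1.35 − 0.65) = 0.4700/0.7000 = 0.6714
Terminal stock prices: S_uuu = 246, S_uud = 118.5, S_udd = 57.04, S_ddd = 27.46
Terminal payoffs (S − K): max(161, 0) = 161, max(33.46, 0) = 33.46, max(-27.96, 0) = 0, max(-57.54, 0) = 0
Node uu (S = 182.3): V_uu = 1/1.12·[0.6714·161.0375 + 0.3286·33.4625] = 106.3571
Node ud (S = 87.75): V_ud = 1/1.12·[0.6714·33.4625 + 0.3286·0.0000] = 20.0604
Node dd (S = 42.25): V_dd = 1/1.12·[0.6714·0.0000 + 0.3286·0.0000] = 0.0000
Node u (S = 135): V_u = 1/1.12·[0.6714·106.3571 + 0.3286·20.0604] = 69.6451
Node d (S = 65): V_d = 1/1.12·[0.6714·20.0604 + 0.3286·0.0000] = 12.0260
Node 0 (S = 100): V_0 = 1/1.12·[0.6714·69.6451 + 0.3286·12.0260] = 45.2796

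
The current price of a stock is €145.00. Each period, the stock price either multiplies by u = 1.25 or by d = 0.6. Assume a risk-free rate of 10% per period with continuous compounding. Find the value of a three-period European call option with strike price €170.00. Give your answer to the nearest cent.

Risk-neutral probability p = (e^0.1 − 0.6)/(1.25 − 0.6) = 0.5052/0.6500 = 0.7772
Terminal stock prices: S_uuu = 283.2, S_uud = 135.9, S_udd = 65.25, S_ddd = 31.32
Terminal payoffs (S − K): max(113.2, 0) = 113.2, max(-34.06, 0) = 0, max(-104.8, 0) = 0, max(-138.7, 0) = 0
Node uu (S = 226.6): V_uu = e^(−0.1)·[0.7772·113.2031 + 0.2228·0.0000] = 79.6075
Node ud (S = 108.8): V_ud = e^(−0.1)·[0.7772·0.0000 + 0.2228·0.0000] = 0.0000
Node dd (S = 52.2): V_dd = e^(−0.1)·[0.7772·0.0000 + 0.2228·0.0000] = 0.0000
Node u (S = 181.2): V_u = e^(−0.1)·[0.7772·79.6075 + 0.2228·0.0000] = 55.9821
Node d (S = 87): V_d = e^(−0.1)·[0.7772·0.0000 + 0.2228·0.0000] = 0.0000
Node 0 (S = 145): V_0 = e^(−0.1)·[0.7772·55.9821 + 0.2228·0.0000] = 39.3682

€39.37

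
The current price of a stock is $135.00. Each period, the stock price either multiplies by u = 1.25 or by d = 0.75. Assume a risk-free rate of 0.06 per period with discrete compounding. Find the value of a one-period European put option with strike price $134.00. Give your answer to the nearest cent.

$11.74

Risk-neutral probability p = (1 + 0.06 − 0.75)/(1.25 − 0.75) = 0.3100/0.5000 = 0.6200
Terminal stock prices: S_u = 168.8, S_d = 101.2
Terminal payoffs (K − S): max(-34.75, 0) = 0, max(32.75, 0) = 32.75
Node 0 (S = 135): V_0 = 1/1.06·[0.6200·0.0000 + 0.3800·32.7500] = 11.7406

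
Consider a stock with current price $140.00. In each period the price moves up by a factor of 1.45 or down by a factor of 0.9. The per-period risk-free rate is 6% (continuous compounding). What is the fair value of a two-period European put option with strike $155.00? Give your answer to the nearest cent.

$18.38

Risk-neutral probability p = (e^0.06 − 0.9)/(1.45 − 0.9) = 0.1618/0.5500 = 0.2942
Terminal stock prices: S_uu = 294.4, S_ud = 182.7, S_dd = 113.4
Terminal payoffs (K − S): max(-139.4, 0) = 0, max(-27.7, 0) = 0, max(41.6, 0) = 41.6
Node u (S = 203): V_u = e^(−0.06)·[0.2942·0.0000 + 0.7058·0.0000] = 0.0000
Node d (S = 126): V_d = e^(−0.06)·[0.2942·0.0000 + 0.7058·41.6000] = 27.6495
Node 0 (S = 140): V_0 = e^(−0.06)·[0.2942·0.0000 + 0.7058·27.6495] = 18.3773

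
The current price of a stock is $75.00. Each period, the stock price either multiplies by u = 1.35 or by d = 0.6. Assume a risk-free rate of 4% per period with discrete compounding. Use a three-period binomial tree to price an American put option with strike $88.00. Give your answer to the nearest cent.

$23.96

Risk-neutral probability p = (1 + 0.04 − 0.6)/(1.35 − 0.6) = 0.4400/0.7500 = 0.5867
Terminal stock prices: S_uuu = 184.5, S_uud = 82.01, S_udd = 36.45, S_ddd = 16.2
Terminal payoffs (K − S): max(-96.53, 0) = 0, max(5.987, 0) = 5.987, max(51.55, 0) = 51.55, max(71.8, 0) = 71.8
Node uu (S = 136.7): continuation = 1/1.04·[0.5867·0.0000 + 0.4133·5.9875] = 2.3796; exercise value = 0.0000 ≤ continuation, so V_uu = 2.3796
Node ud (S = 60.75): continuation = 1/1.04·[0.5867·5.9875 + 0.4133·51.5500] = 23.8654; exercise value = 27.2500 > continuation, so V_ud = 27.2500 (exercise)
Node dd (S = 27): continuation = 1/1.04·[0.5867·51.5500 + 0.4133·71.8000] = 57.6154; exercise value = 61.0000 > continuation, so V_dd = 61.0000 (exercise)
Node u (S = 101.2): continuation = 1/1.04·[0.5867·2.3796 + 0.4133·27.2500] = 12.1725; exercise value = 0.0000 ≤ continuation, so V_u = 12.1725
Node d (S = 45): continuation = 1/1.04·[0.5867·27.2500 + 0.4133·61.0000] = 39.6154; exercise value = 43.0000 > continuation, so V_d = 43.0000 (exercise)
Node 0 (S = 75): continuation = 1/1.04·[0.5867·12.1725 + 0.4133·43.0000] = 23.9563; exercise value = 13.0000 ≤ continuation, so V_0 = 23.9563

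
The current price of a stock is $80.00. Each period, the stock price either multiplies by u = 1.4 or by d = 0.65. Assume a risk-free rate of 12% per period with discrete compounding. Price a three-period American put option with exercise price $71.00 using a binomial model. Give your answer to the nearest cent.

Risk-neutral probability p = (1 + 0.12 − 0.65)/(1.4 − 0.65) = 0.4700/0.7500 = 0.6267
Terminal stock prices: S_uuu = 219.5, S_uud = 101.9, S_udd = 47.32, S_ddd = 21.97
Terminal payoffs (K − S): max(-148.5, 0) = 0, max(-30.92, 0) = 0, max(23.68, 0) = 23.68, max(49.03, 0) = 49.03
Node uu (S = 156.8): continuation = 1/1.12·[0.6267·0.0000 + 0.3733·0.0000] = 0.0000; exercise value = 0.0000 ≤ continuation, so V_uu = 0.0000
Node ud (S = 72.8): continuation = 1/1.12·[0.6267·0.0000 + 0.3733·23.6800] = 7.8933; exercise value = 0.0000 ≤ continuation, so V_ud = 7.8933
Node dd (S = 33.8): continuation = 1/1.12·[0.6267·23.6800 + 0.3733·49.0300] = 29.5929; exercise value = 37.2000 > continuation, so V_dd = 37.2000 (exercise)
Node u (S = 112): continuation = 1/1.12·[0.6267·0.0000 + 0.3733·7.8933] = 2.6311; exercise value = 0.0000 ≤ continuation, so V_u = 2.6311
Node d (S = 52): continuation = 1/1.12·[0.6267·7.8933 + 0.3733·37.2000] = 16.8165; exercise value = 19.0000 > continuation, so V_d = 19.0000 (exercise)
Node 0 (S = 80): continuation = 1/1.12·[0.6267·2.6311 + 0.3733·19.0000] = 7.8055; exercise value = 0.0000 ≤ continuation, so V_0 = 7.8055

$7.81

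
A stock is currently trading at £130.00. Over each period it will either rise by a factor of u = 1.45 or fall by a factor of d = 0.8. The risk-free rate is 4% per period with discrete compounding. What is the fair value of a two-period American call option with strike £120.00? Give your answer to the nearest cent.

£32.59

Risk-neutral probability p = (1 + 0.04 − 0.8)/(1.45 − 0.8) = 0.2400/0.6500 = 0.3692
Terminal stock prices: S_uu = 273.3, S_ud = 150.8, S_dd = 83.2
Terminal payoffs (S − K): max(153.3, 0) = 153.3, max(30.8, 0) = 30.8, max(-36.8, 0) = 0
Node u (S = 188.5): continuation = 1/1.04·[0.3692·153.3250 + 0.6308·30.8000] = 73.1154; exercise value = 68.5000 ≤ continuation, so V_u = 73.1154
Node d (S = 104): continuation = 1/1.04·[0.3692·30.8000 + 0.6308·0.0000] = 10.9349; exercise value = 0.0000 ≤ continuation, so V_d = 10.9349
Node 0 (S = 130): continuation = 1/1.04·[0.3692·73.1154 + 0.6308·10.9349] = 32.5902; exercise value = 10.0000 ≤ continuation, so V_0 = 32.5902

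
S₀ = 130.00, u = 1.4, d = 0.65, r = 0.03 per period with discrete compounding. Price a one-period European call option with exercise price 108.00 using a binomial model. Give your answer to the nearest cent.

Risk-neutral probability p = (1 + 0.03 − 0.65)/(1.4 − 0.65) = 0.3800/0.7500 = 0.5067
Terminal stock prices: S_u = 182, S_d = 84.5
Terminal payoffs (S − K): max(74, 0) = 74, max(-23.5, 0) = 0
Node 0 (S = 130): V_0 = 1/1.03·[0.5067·74.0000 + 0.4933·0.0000] = 36.4013

36.40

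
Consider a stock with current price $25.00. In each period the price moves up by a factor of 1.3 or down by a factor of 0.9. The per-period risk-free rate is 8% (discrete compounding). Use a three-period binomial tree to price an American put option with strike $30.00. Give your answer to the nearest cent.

Risk-neutral probability p = (1 + 0.08 − 0.9)/(1.3 − 0.9) = 0.1800/0.4000 = 0.4500
Terminal stock prices: S_uuu = 54.93, S_uud = 38.03, S_udd = 26.33, S_ddd = 18.23
Terminal payoffs (K − S): max(-24.93, 0) = 0, max(-8.025, 0) = 0, max(3.675, 0) = 3.675, max(11.77, 0) = 11.77
Node uu (S = 42.25): continuation = 1/1.08·[0.4500·0.0000 + 0.5500·0.0000] = 0.0000; exercise value = 0.0000 ≤ continuation, so V_uu = 0.0000
Node ud (S = 29.25): continuation = 1/1.08·[0.4500·0.0000 + 0.5500·3.6750] = 1.8715; exercise value = 0.7500 ≤ continuation, so V_ud = 1.8715
Node dd (S = 20.25): continuation = 1/1.08·[0.4500·3.6750 + 0.5500·11.7750] = 7.5278; exercise value = 9.7500 > continuation, so V_dd = 9.7500 (exercise)
Node u (S = 32.5): continuation = 1/1.08·[0.4500·0.0000 + 0.5500·1.8715] = 0.9531; exercise value = 0.0000 ≤ continuation, so V_u = 0.9531
Node d (S = 22.5): continuation = 1/1.08·[0.4500·1.8715 + 0.5500·9.7500] = 5.7451; exercise value = 7.5000 > continuation, so V_d = 7.5000 (exercise)
Node 0 (S = 25): continuation = 1/1.08·[0.4500·0.9531 + 0.5500·7.5000] = 4.2166; exercise value = 5.0000 > continuation, so V_0 = 5.0000 (exercise)

$5.00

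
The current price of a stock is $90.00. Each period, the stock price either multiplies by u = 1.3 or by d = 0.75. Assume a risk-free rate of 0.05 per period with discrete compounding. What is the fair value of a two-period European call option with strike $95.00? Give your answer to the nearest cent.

$15.41

Risk-neutral probability p = (1 + 0.05 − 0.75)/(1.3 − 0.75) = 0.3000/0.5500 = 0.5455
Terminal stock prices: S_uu = 152.1, S_ud = 87.75, S_dd = 50.62
Terminal payoffs (S − K): max(57.1, 0) = 57.1, max(-7.25, 0) = 0, max(-44.38, 0) = 0
Node u (S = 117): V_u = 1/1.05·[0.5455·57.1000 + 0.4545·0.0000] = 29.6623
Node d (S = 67.5): V_d = 1/1.05·[0.5455·0.0000 + 0.4545·0.0000] = 0.0000
Node 0 (S = 90): V_0 = 1/1.05·[0.5455·29.6623 + 0.4545·0.0000] = 15.4090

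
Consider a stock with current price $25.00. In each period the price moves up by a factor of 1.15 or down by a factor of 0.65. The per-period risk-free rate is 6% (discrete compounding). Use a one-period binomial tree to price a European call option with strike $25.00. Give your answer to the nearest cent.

Risk-neutral probability p = (1 + 0.06 − 0.65)/(1.15 − 0.65) = 0.4100/0.5000 = 0.8200
Terminal stock prices: S_u = 28.75, S_d = 16.25
Terminal payoffs (S − K): max(3.75, 0) = 3.75, max(-8.75, 0) = 0
Node 0 (S = 25): V_0 = 1/1.06·[0.8200·3.7500 + 0.1800·0.0000] = 2.9009

$2.90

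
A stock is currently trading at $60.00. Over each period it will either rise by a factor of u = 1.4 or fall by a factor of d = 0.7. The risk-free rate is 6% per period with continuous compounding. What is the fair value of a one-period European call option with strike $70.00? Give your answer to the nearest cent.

Risk-neutral probability p = (e^0.06 − 0.7)/(1.4 − 0.7) = 0.3618/0.7000 = 0.5169
Terminal stock prices: S_u = 84, S_d = 42
Terminal payoffs (S − K): max(14, 0) = 14, max(-28, 0) = 0
Node 0 (S = 60): V_0 = e^(−0.06)·[0.5169·14.0000 + 0.4831·0.0000] = 6.8153

$6.82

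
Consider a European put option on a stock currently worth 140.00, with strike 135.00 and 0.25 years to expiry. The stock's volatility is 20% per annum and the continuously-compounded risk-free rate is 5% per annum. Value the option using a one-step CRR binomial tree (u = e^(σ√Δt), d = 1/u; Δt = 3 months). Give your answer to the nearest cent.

CRR parameters: u = e^(σ√Δt) = e^(0.2·√0.25) = 1.1052, d = 1/u = 0.9048
Per-period rate: rΔt = 0.05·0.25 = 0.0125, so R = e^0.0125 = 1.0126
Risk-neutral probability p = (e^0.0125 − 0.9048)/(1.1052 − 0.9048) = 0.1077/0.2003 = 0.5378
Terminal stock prices: S_u = 154.7, S_d = 126.7
Terminal payoffs (K − S): max(-19.72, 0) = 0, max(8.323, 0) = 8.323
Node 0 (S = 140): V_0 = e^(−0.0125)·[0.5378·0.0000 + 0.4622·8.3228] = 3.7989

3.80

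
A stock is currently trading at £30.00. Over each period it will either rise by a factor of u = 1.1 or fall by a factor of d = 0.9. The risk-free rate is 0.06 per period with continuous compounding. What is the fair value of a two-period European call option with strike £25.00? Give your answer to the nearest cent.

Risk-neutral probability p = (e^0.06 − 0.9)/(1.1 − 0.9) = 0.1618/0.2000 = 0.8092
Terminal stock prices: S_uu = 36.3, S_ud = 29.7, S_dd = 24.3
Terminal payoffs (S − K): max(11.3, 0) = 11.3, max(4.7, 0) = 4.7, max(-0.7, 0) = 0
Node u (S = 33): V_u = e^(−0.06)·[0.8092·11.3000 + 0.1908·4.7000] = 9.4559
Node d (S = 27): V_d = e^(−0.06)·[0.8092·4.7000 + 0.1908·0.0000] = 3.5817
Node 0 (S = 30): V_0 = e^(−0.06)·[0.8092·9.4559 + 0.1908·3.5817] = 7.8496

£7.85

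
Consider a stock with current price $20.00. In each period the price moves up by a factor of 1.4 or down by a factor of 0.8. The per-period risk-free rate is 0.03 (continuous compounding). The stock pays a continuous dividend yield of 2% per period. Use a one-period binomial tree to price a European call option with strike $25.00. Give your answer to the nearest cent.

Per-period risk-free factor R = e^0.03 = 1.0305; dividend-adjusted growth = e^(0.03−0.02) = 1.0101.
Risk-neutral probability p = (1.0101 − 0.8)/(1.4 − 0.8) = 0.2101/0.6000 = 0.3501
Terminal stock prices: S_u = 28, S_d = 16
Terminal payoffs (S − K): max(3, 0) = 3, max(-9, 0) = 0
Node 0 (S = 20): V_0 = e^(−0.03)·[0.3501·3.0000 + 0.6499·0.0000] = 1.0192

$1.02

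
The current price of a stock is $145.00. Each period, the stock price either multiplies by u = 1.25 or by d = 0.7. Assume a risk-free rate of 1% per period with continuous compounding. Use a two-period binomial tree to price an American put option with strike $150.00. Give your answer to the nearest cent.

$26.52

Risk-neutral probability p = (e^0.01 − 0.7)/(1.25 − 0.7) = 0.3101/0.5500 = 0.5637
Terminal stock prices: S_uu = 226.6, S_ud = 126.9, S_dd = 71.05
Terminal payoffs (K − S): max(-76.56, 0) = 0, max(23.13, 0) = 23.13, max(78.95, 0) = 78.95
Node u (S = 181.2): continuation = e^(−0.01)·[0.5637·0.0000 + 0.4363·23.1250] = 9.9884; exercise value = 0.0000 ≤ continuation, so V_u = 9.9884
Node d (S = 101.5): continuation = e^(−0.01)·[0.5637·23.1250 + 0.4363·78.9500] = 47.0075; exercise value = 48.5000 > continuation, so V_d = 48.5000 (exercise)
Node 0 (S = 145): continuation = e^(−0.01)·[0.5637·9.9884 + 0.4363·48.5000] = 26.5234; exercise value = 5.0000 ≤ continuation, so V_0 = 26.5234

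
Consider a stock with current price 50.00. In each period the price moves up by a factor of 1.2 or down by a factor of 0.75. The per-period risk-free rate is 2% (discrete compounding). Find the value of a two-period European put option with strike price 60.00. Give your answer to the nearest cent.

11.82

Risk-neutral probability p = (1 + 0.02 − 0.75)/(1.2 − 0.75) = 0.2700/0.4500 = 0.6000
Terminal stock prices: S_uu = 72, S_ud = 45, S_dd = 28.12
Terminal payoffs (K − S): max(-12, 0) = 0, max(15, 0) = 15, max(31.88, 0) = 31.88
Node u (S = 60): V_u = 1/1.02·[0.6000·0.0000 + 0.4000·15.0000] = 5.8824
Node d (S = 37.5): V_d = 1/1.02·[0.6000·15.0000 + 0.4000·31.8750] = 21.3235
Node 0 (S = 50): V_0 = 1/1.02·[0.6000·5.8824 + 0.4000·21.3235] = 11.8224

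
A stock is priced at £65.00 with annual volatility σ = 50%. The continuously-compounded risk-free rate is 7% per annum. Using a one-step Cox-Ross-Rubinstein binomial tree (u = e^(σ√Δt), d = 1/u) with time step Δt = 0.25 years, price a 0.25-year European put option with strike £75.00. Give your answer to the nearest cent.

£12.63

CRR parameters: u = e^(σ√Δt) = e^(0.5·√0.25) = 1.2840, d = 1/u = 0.7788
Per-period rate: rΔt = 0.07·0.25 = 0.0175, so R = e^0.0175 = 1.0177
Risk-neutral probability p = (e^0.0175 − 0.7788)/(1.2840 − 0.7788) = 0.2389/0.5052 = 0.4728
Terminal stock prices: S_u = 83.46, S_d = 50.62
Terminal payoffs (K − S): max(-8.462, 0) = 0, max(24.38, 0) = 24.38
Node 0 (S = 65): V_0 = e^(−0.0175)·[0.4728·0.0000 + 0.5272·24.3779] = 12.6299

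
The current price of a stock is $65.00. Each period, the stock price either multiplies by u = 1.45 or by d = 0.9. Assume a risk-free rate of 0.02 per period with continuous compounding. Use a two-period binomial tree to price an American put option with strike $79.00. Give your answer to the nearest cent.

$15.70

Risk-neutral probability p = (e^0.02 − 0.9)/(1.45 − 0.9) = 0.1202/0.5500 = 0.2185
Terminal stock prices: S_uu = 136.7, S_ud = 84.83, S_dd = 52.65
Terminal payoffs (K − S): max(-57.66, 0) = 0, max(-5.825, 0) = 0, max(26.35, 0) = 26.35
Node u (S = 94.25): continuation = e^(−0.02)·[0.2185·0.0000 + 0.7815·0.0000] = 0.0000; exercise value = 0.0000 ≤ continuation, so V_u = 0.0000
Node d (S = 58.5): continuation = e^(−0.02)·[0.2185·0.0000 + 0.7815·26.3500] = 20.1835; exercise value = 20.5000 > continuation, so V_d = 20.5000 (exercise)
Node 0 (S = 65): continuation = e^(−0.02)·[0.2185·0.0000 + 0.7815·20.5000] = 15.7026; exercise value = 14.0000 ≤ continuation, so V_0 = 15.7026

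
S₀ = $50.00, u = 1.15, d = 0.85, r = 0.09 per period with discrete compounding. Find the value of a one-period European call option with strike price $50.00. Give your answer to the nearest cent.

$5.50

Risk-neutral probability p = (1 + 0.09 − 0.85)/(1.15 − 0.85) = 0.2400/0.3000 = 0.8000
Terminal stock prices: S_u = 57.5, S_d = 42.5
Terminal payoffs (S − K): max(7.5, 0) = 7.5, max(-7.5, 0) = 0
Node 0 (S = 50): V_0 = 1/1.09·[0.8000·7.5000 + 0.2000·0.0000] = 5.5046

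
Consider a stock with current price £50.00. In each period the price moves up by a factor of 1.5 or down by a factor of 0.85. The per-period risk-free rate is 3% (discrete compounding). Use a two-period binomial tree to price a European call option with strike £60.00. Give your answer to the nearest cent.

Risk-neutral probability p = (1 + 0.03 − 0.85)/(1.5 − 0.85) = 0.1800/0.6500 = 0.2769
Terminal stock prices: S_uu = 112.5, S_ud = 63.75, S_dd = 36.12
Terminal payoffs (S − K): max(52.5, 0) = 52.5, max(3.75, 0) = 3.75, max(-23.88, 0) = 0
Node u (S = 75): V_u = 1/1.03·[0.2769·52.5000 + 0.7231·3.7500] = 16.7476
Node d (S = 42.5): V_d = 1/1.03·[0.2769·3.7500 + 0.7231·0.0000] = 1.0082
Node 0 (S = 50): V_0 = 1/1.03·[0.2769·16.7476 + 0.7231·1.0082] = 5.2105

£5.21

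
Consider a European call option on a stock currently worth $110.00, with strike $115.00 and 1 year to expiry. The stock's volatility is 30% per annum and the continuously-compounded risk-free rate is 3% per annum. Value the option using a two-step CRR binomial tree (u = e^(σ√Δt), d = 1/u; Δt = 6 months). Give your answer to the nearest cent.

$12.00

CRR parameters: u = e^(σ√Δt) = e^(0.3·√0.5) = 1.2363, d = 1/u = 0.8089
Per-period rate: rΔt = 0.03·0.5 = 0.015, so R = e^0.015 = 1.0151
Risk-neutral probability p = (e^0.015 − 0.8089)/(1.2363 − 0.8089) = 0.2063/0.4275 = 0.4825
Terminal stock prices: S_uu = 168.1, S_ud = 110, S_dd = 71.97
Terminal payoffs (S − K): max(53.13, 0) = 53.13, max(-5, 0) = 0, max(-43.03, 0) = 0
Node u (S = 136): V_u = e^(−0.015)·[0.4825·53.1312 + 0.5175·0.0000] = 25.2552
Node d (S = 88.97): V_d = e^(−0.015)·[0.4825·0.0000 + 0.5175·0.0000] = 0.0000
Node 0 (S = 110): V_0 = e^(−0.015)·[0.4825·25.2552 + 0.5175·0.0000] = 12.0047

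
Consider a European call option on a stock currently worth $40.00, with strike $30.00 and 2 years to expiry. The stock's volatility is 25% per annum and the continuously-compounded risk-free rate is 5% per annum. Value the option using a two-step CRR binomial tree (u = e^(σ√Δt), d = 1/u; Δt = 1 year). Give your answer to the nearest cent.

$13.96

CRR parameters: u = e^(σ√Δt) = e^(0.25·√1) = 1.2840, d = 1/u = 0.7788
Per-period rate: rΔt = 0.05·1 = 0.05, so R = e^0.05 = 1.0513
Risk-neutral probability p = (e^0.05 − 0.7788)/(1.2840 − 0.7788) = 0.2725/0.5052 = 0.5393
Terminal stock prices: S_uu = 65.95, S_ud = 40, S_dd = 24.26
Terminal payoffs (S − K): max(35.95, 0) = 35.95, max(10, 0) = 10, max(-5.739, 0) = 0
Node u (S = 51.36): V_u = e^(−0.05)·[0.5393·35.9489 + 0.4607·10.0000] = 22.8241
Node d (S = 31.15): V_d = e^(−0.05)·[0.5393·10.0000 + 0.4607·0.0000] = 5.1300
Node 0 (S = 40): V_0 = e^(−0.05)·[0.5393·22.8241 + 0.4607·5.1300] = 13.9570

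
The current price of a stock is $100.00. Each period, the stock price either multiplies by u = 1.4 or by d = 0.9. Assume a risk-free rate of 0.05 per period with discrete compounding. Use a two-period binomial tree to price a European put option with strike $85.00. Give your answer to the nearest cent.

Risk-neutral probability p = (1 + 0.05 − 0.9)/(1.4 − 0.9) = 0.1500/0.5000 = 0.3000
Terminal stock prices: S_uu = 196, S_ud = 126, S_dd = 81
Terminal payoffs (K − S): max(-111, 0) = 0, max(-41, 0) = 0, max(4, 0) = 4
Node u (S = 140): V_u = 1/1.05·[0.3000·0.0000 + 0.7000·0.0000] = 0.0000
Node d (S = 90): V_d = 1/1.05·[0.3000·0.0000 + 0.7000·4.0000] = 2.6667
Node 0 (S = 100): V_0 = 1/1.05·[0.3000·0.0000 + 0.7000·2.6667] = 1.7778

$1.78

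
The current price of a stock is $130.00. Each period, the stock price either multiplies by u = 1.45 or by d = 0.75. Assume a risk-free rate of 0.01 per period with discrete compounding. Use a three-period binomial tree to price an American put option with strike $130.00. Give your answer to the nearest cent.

$28.86

Risk-neutral probability p = (1 + 0.01 − 0.75)/(1.45 − 0.75) = 0.2600/0.7000 = 0.3714
Terminal stock prices: S_uuu = 396.3, S_uud = 205, S_udd = 106, S_ddd = 54.84
Terminal payoffs (K − S): max(-266.3, 0) = 0, max(-74.99, 0) = 0, max(23.97, 0) = 23.97, max(75.16, 0) = 75.16
Node uu (S = 273.3): continuation = 1/1.01·[0.3714·0.0000 + 0.6286·0.0000] = 0.0000; exercise value = 0.0000 ≤ continuation, so V_uu = 0.0000
Node ud (S = 141.4): continuation = 1/1.01·[0.3714·0.0000 + 0.6286·23.9688] = 14.9169; exercise value = 0.0000 ≤ continuation, so V_ud = 14.9169
Node dd (S = 73.12): continuation = 1/1.01·[0.3714·23.9688 + 0.6286·75.1562] = 55.5879; exercise value = 56.8750 > continuation, so V_dd = 56.8750 (exercise)
Node u (S = 188.5): continuation = 1/1.01·[0.3714·0.0000 + 0.6286·14.9169] = 9.2835; exercise value = 0.0000 ≤ continuation, so V_u = 9.2835
Node d (S = 97.5): continuation = 1/1.01·[0.3714·14.9169 + 0.6286·56.8750] = 40.8817; exercise value = 32.5000 ≤ continuation, so V_d = 40.8817
Node 0 (S = 130): continuation = 1/1.01·[0.3714·9.2835 + 0.6286·40.8817] = 28.8567; exercise value = 0.0000 ≤ continuation, so V_0 = 28.8567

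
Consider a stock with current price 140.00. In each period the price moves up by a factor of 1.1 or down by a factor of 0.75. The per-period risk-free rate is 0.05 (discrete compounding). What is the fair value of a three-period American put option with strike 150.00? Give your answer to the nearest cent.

12.03

Risk-neutral probability p = (1 + 0.05 − 0.75)/(1.1 − 0.75) = 0.3000/0.3500 = 0.8571
Terminal stock prices: S_uuu = 186.3, S_uud = 127.1, S_udd = 86.62, S_ddd = 59.06
Terminal payoffs (K − S): max(-36.34, 0) = 0, max(22.95, 0) = 22.95, max(63.38, 0) = 63.38, max(90.94, 0) = 90.94
Node uu (S = 169.4): continuation = 1/1.05·[0.8571·0.0000 + 0.1429·22.9500] = 3.1224; exercise value = 0.0000 ≤ continuation, so V_uu = 3.1224
Node ud (S = 115.5): continuation = 1/1.05·[0.8571·22.9500 + 0.1429·63.3750] = 27.3571; exercise value = 34.5000 > continuation, so V_ud = 34.5000 (exercise)
Node dd (S = 78.75): continuation = 1/1.05·[0.8571·63.3750 + 0.1429·90.9375] = 64.1071; exercise value = 71.2500 > continuation, so V_dd = 71.2500 (exercise)
Node u (S = 154): continuation = 1/1.05·[0.8571·3.1224 + 0.1429·34.5000] = 7.2428; exercise value = 0.0000 ≤ continuation, so V_u = 7.2428
Node d (S = 105): continuation = 1/1.05·[0.8571·34.5000 + 0.1429·71.2500] = 37.8571; exercise value = 45.0000 > continuation, so V_d = 45.0000 (exercise)
Node 0 (S = 140): continuation = 1/1.05·[0.8571·7.2428 + 0.1429·45.0000] = 12.0350; exercise value = 10.0000 ≤ continuation, so V_0 = 12.0350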